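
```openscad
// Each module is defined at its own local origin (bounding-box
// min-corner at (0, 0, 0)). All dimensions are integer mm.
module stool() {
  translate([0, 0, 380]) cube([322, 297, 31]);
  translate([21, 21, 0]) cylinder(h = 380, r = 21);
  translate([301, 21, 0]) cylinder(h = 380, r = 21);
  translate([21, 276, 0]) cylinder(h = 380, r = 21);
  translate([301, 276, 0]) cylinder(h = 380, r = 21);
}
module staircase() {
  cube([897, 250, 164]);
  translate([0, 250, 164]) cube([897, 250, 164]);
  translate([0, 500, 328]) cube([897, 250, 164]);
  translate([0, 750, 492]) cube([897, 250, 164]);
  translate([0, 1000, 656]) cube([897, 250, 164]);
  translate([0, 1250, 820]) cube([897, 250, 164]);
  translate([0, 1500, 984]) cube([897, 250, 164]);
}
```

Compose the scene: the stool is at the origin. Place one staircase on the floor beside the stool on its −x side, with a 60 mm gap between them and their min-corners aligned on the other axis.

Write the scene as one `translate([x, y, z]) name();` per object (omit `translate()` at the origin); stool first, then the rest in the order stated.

stool();
translate([-957, 0, 0]) staircase();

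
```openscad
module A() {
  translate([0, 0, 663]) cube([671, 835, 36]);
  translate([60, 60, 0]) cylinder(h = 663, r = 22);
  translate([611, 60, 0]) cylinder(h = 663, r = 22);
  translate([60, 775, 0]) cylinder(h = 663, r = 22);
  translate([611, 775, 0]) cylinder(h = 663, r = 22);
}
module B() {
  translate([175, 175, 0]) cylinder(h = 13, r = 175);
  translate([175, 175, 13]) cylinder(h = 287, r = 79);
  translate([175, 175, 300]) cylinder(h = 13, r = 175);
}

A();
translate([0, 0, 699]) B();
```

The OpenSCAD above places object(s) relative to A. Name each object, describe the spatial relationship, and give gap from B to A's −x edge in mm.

The spool's min-x is at 0; the table's min-x is 0; gap = 0 mm.

A is a table. B is a spool. The spool is on top of the table. The gap from the spool to the table's −x edge is 0 mm.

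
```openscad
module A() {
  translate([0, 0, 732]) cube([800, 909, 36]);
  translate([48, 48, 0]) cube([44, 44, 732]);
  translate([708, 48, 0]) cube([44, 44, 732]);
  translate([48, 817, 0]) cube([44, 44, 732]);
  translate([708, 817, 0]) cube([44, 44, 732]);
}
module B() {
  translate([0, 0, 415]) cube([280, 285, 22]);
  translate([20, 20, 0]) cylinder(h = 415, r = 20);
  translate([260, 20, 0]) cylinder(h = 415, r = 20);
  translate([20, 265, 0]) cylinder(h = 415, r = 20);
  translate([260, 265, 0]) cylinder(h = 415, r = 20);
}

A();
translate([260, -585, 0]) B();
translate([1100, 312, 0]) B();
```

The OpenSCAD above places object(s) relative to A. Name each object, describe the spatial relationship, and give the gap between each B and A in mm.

A is a table. B is a stool. Two stools sit around the table at the −y, +x sides. The gap between each stool and the table is 300 mm.

Each stool's nearest face is 300 mm from the table's bounding box.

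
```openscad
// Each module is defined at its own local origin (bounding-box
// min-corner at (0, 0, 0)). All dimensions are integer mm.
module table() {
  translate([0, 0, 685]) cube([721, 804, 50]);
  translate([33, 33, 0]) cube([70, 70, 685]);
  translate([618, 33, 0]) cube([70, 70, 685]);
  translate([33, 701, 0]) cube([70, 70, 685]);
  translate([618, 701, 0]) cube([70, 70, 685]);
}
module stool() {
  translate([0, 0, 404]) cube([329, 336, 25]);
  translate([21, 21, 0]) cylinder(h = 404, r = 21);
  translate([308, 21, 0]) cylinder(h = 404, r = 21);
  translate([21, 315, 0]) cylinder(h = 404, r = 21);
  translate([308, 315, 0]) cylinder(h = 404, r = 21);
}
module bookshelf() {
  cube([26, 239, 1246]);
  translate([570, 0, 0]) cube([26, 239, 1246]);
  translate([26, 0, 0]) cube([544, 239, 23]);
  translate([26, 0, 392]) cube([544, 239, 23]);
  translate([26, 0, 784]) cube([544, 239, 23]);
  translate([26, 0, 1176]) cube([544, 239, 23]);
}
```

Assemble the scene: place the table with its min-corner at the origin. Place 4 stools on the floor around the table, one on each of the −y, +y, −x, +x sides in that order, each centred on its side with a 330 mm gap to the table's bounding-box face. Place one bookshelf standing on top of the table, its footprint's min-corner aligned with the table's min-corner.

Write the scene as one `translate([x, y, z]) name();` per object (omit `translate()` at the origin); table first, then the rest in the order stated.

table();
translate([196, -666, 0]) stool();
translate([196, 1134, 0]) stool();
translate([-659, 234, 0]) stool();
translate([1051, 234, 0]) stool();
translate([0, 0, 735]) bookshelf();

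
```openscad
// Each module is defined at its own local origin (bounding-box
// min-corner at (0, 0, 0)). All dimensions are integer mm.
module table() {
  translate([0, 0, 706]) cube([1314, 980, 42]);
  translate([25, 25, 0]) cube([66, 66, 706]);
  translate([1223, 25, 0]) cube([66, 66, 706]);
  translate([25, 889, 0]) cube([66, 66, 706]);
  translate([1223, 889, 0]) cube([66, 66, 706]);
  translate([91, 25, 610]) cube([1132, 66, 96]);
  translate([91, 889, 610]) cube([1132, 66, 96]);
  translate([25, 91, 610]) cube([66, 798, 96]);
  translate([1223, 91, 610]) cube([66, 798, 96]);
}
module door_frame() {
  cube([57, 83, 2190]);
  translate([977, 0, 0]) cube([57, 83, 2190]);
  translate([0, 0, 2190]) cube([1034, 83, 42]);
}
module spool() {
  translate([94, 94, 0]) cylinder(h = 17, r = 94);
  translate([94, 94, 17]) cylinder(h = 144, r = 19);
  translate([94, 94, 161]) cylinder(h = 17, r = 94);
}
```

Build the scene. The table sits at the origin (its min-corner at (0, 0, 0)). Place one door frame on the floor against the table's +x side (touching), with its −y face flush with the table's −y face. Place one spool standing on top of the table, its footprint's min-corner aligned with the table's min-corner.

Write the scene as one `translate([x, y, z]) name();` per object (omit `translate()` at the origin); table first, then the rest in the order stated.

table();
translate([1314, 0, 0]) door_frame();
translate([0, 0, 748]) spool();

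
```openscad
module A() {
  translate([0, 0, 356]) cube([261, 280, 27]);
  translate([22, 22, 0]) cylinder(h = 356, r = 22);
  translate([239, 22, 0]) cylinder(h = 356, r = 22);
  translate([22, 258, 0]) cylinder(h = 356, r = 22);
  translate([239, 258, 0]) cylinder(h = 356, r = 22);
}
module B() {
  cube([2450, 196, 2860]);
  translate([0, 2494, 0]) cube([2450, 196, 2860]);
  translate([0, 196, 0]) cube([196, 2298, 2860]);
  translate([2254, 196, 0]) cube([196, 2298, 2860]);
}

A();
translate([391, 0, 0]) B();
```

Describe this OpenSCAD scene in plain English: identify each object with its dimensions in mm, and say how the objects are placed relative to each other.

A is a four-legged stool. The seat is a 261×280×27 mm slab whose top surface is at z = 383 mm; four round legs, each 44 mm in diameter, run from the floor (z = 0) to the underside of the seat, each leg's axis is inset half a diameter from the nearest pair of seat edges (so the leg's bounding box is flush with the corner).

B is a box-shaped house frame (walls only): outside footprint 2450×2690 mm, wall height 2860 mm, wall thickness 196 mm. The two y-facing walls run the full x-width; the two x-facing walls fit between the inner faces of the y-facing walls.

The house frame is on the floor beside the stool on its +x side.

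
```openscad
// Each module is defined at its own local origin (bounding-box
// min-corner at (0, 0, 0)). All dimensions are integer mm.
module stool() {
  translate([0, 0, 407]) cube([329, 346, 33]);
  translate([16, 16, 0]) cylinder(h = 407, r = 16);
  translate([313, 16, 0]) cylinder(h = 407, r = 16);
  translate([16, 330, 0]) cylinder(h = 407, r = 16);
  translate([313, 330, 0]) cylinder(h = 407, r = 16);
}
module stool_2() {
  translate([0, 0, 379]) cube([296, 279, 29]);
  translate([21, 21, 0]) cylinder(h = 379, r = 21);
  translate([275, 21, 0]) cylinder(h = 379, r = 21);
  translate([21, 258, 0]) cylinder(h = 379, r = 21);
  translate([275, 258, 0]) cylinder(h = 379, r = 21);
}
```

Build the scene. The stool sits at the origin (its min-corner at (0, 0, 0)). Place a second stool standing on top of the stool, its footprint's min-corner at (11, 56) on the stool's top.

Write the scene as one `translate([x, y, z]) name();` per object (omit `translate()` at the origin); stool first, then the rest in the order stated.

stool();
translate([11, 56, 440]) stool_2();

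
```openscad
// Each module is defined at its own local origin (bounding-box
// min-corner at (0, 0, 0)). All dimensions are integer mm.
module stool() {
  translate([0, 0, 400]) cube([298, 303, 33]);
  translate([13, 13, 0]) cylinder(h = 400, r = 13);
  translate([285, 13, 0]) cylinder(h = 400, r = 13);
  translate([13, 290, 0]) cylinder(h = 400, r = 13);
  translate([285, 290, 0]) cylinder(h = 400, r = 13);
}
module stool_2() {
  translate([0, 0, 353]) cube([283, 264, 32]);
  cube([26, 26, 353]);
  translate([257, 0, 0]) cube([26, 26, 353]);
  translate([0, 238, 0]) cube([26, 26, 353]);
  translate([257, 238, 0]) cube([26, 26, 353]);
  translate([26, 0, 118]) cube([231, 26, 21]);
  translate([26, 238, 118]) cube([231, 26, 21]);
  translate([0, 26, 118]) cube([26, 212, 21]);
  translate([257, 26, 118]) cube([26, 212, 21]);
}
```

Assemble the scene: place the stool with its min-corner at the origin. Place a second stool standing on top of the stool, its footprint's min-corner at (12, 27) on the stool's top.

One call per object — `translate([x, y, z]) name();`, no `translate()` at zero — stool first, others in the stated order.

stool();
translate([12, 27, 433]) stool_2();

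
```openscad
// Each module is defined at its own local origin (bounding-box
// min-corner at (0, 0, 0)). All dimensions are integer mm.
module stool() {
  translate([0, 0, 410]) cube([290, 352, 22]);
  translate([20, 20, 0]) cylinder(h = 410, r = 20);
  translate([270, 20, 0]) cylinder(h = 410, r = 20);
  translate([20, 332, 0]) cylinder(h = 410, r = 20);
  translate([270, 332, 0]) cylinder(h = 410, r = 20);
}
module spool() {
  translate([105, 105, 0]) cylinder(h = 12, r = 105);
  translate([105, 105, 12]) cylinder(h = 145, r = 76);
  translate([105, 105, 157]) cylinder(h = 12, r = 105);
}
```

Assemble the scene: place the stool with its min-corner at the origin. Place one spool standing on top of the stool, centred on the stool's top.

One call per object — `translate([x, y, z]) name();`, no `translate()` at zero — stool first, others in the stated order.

stool();
translate([40, 71, 432]) spool();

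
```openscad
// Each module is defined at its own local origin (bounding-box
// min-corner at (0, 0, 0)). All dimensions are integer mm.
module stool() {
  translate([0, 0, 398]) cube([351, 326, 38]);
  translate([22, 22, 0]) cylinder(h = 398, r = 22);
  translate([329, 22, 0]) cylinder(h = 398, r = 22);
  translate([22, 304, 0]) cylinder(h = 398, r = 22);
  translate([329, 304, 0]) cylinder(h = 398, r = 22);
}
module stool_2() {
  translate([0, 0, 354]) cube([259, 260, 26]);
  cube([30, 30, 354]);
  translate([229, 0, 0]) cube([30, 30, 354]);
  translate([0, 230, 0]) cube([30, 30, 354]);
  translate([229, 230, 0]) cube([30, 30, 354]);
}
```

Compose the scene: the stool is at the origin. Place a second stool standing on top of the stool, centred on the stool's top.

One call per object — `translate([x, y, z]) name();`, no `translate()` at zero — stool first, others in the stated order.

stool();
translate([46, 33, 436]) stool_2();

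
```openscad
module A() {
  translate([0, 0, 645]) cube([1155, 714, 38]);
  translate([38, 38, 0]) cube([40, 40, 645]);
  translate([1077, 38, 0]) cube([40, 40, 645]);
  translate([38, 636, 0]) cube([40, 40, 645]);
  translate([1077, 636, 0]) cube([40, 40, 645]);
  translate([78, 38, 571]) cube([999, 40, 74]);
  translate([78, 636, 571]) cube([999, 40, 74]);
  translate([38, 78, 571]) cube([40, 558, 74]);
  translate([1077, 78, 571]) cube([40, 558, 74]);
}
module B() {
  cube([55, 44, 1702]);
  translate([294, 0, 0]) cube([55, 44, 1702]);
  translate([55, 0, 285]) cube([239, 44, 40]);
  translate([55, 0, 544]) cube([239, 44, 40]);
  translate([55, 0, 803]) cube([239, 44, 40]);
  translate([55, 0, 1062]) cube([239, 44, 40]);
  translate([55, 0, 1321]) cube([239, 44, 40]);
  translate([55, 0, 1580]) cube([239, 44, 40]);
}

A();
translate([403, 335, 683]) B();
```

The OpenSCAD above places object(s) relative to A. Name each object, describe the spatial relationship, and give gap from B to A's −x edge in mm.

A is a table. B is a ladder. The ladder is on top of the table, centred. The gap from the ladder to the table's −x edge is 403 mm.

The ladder's min-x is at 403; the table's min-x is 0; gap = 403 mm.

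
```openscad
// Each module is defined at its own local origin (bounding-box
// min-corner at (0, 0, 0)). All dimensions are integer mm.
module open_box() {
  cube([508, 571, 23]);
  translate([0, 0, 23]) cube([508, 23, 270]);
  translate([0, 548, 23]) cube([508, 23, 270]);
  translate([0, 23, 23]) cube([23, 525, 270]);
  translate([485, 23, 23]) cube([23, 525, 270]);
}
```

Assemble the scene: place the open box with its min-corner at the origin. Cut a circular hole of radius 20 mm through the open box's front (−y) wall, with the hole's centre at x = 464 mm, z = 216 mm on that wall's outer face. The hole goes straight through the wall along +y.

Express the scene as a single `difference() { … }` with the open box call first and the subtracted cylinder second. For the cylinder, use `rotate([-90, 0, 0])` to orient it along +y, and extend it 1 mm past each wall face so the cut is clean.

difference() {
  open_box();
  translate([464, -1, 216]) rotate([-90, 0, 0]) cylinder(h = 25, r = 20);
}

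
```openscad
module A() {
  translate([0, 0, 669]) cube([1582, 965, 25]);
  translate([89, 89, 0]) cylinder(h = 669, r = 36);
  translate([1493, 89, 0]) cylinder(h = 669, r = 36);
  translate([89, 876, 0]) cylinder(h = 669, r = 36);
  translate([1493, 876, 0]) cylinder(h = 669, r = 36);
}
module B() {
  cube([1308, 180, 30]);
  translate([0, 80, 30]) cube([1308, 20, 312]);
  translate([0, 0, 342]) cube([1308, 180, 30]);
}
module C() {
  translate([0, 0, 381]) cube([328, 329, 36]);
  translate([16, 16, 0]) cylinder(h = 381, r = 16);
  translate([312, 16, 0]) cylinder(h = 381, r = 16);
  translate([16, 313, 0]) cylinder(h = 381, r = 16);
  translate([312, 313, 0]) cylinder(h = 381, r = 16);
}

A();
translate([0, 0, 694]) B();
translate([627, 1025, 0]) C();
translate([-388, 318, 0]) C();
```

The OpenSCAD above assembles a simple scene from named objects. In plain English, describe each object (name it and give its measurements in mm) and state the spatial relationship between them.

A is a table: top 1582 mm (x) × 965 mm (y), 25 mm thick, upper face at z = 694 mm, on four round legs of 72 mm diameter, each leg's bounding box inset 53 mm from the nearest pair of top edges, running from z = 0 to the bottom of the top.

B is an I-beam lying along x, 1308 mm long. Overall section height 372 mm. Two flanges 180 mm wide (y) and 30 mm thick, one on the floor and one at the top; a web 20 mm thick runs between them, centred on the flange width.

C is a four-legged stool. The seat is 328×329 mm, 36 mm thick, top at z = 417 mm. It stands on four round legs, each 32 mm in diameter, from z = 0 to the seat underside, each leg's axis is inset half a diameter from the nearest pair of seat edges (so the leg's bounding box is flush with the corner).

The I-beam is on top of the table. Two stools sit around the table at the +y, −x sides.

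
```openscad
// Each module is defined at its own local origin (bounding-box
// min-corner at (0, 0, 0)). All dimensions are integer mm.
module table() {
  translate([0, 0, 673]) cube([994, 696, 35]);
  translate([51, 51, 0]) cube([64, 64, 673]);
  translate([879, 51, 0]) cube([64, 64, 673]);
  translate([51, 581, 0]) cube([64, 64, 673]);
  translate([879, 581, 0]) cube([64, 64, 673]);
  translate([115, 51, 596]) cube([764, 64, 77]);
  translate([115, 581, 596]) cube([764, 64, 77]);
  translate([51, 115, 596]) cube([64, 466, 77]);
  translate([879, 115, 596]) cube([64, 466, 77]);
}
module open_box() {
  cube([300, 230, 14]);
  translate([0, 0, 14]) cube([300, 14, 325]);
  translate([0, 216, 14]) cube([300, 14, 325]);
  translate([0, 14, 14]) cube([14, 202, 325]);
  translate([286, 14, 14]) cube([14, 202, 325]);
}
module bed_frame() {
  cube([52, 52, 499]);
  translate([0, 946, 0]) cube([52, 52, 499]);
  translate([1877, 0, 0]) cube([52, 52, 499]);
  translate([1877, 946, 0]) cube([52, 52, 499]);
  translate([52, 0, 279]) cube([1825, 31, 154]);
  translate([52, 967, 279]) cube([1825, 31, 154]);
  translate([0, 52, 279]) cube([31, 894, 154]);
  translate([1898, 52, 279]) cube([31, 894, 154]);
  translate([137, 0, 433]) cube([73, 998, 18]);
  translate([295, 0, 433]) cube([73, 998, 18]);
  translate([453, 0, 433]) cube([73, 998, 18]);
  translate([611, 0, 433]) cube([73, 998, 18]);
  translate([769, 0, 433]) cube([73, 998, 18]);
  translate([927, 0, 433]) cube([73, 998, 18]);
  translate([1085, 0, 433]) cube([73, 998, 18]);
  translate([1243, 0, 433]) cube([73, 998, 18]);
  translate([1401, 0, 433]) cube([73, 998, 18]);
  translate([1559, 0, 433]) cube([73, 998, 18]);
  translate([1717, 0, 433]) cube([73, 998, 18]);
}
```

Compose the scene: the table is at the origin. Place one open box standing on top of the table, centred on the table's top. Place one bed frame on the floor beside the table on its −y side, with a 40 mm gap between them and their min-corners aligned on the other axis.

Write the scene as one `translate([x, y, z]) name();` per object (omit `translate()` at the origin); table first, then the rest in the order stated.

table();
translate([347, 233, 708]) open_box();
translate([0, -1038, 0]) bed_frame();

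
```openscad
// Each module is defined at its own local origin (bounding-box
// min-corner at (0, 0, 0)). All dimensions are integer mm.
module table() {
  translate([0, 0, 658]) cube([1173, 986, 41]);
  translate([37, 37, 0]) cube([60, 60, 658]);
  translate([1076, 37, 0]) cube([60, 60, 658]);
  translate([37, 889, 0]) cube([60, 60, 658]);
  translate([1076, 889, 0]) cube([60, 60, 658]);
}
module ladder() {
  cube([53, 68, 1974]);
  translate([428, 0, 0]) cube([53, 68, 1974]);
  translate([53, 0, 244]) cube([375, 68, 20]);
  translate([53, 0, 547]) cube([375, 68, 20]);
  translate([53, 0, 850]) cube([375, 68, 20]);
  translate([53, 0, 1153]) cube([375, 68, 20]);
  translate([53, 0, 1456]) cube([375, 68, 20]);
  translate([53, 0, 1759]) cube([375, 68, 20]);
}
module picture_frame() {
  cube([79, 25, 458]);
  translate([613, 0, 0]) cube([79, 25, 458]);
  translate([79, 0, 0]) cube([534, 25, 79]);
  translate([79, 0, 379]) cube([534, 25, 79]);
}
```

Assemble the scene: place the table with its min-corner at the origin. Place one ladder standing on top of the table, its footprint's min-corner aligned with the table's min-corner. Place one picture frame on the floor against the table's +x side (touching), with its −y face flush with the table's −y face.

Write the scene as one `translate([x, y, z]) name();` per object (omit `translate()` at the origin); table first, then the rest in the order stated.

table();
translate([0, 0, 699]) ladder();
translate([1173, 0, 0]) picture_frame();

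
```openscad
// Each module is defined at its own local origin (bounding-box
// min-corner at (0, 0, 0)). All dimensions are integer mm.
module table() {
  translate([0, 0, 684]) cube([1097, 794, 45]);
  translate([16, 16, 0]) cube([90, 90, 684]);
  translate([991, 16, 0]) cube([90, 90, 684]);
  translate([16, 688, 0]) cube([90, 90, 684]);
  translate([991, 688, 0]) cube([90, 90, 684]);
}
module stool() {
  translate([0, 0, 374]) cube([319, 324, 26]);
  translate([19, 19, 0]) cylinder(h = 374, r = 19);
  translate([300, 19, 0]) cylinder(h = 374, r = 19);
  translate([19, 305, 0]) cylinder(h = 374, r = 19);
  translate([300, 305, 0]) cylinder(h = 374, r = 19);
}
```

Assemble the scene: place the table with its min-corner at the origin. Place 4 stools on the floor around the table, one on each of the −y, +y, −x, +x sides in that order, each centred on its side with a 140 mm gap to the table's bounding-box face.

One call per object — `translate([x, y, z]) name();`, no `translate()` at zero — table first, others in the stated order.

table();
translate([389, -464, 0]) stool();
translate([389, 934, 0]) stool();
translate([-459, 235, 0]) stool();
translate([1237, 235, 0]) stool();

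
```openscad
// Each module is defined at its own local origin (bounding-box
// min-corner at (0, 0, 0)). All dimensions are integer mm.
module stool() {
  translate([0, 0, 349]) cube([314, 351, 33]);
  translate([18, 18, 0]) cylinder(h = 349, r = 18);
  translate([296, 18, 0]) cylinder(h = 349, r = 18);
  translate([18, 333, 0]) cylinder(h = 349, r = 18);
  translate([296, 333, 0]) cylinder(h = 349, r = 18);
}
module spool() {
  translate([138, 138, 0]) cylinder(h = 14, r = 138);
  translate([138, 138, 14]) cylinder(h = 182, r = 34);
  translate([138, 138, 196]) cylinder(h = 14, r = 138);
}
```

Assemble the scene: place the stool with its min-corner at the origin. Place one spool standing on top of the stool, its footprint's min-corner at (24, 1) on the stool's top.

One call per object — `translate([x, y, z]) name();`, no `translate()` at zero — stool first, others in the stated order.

stool();
translate([24, 1, 382]) spool();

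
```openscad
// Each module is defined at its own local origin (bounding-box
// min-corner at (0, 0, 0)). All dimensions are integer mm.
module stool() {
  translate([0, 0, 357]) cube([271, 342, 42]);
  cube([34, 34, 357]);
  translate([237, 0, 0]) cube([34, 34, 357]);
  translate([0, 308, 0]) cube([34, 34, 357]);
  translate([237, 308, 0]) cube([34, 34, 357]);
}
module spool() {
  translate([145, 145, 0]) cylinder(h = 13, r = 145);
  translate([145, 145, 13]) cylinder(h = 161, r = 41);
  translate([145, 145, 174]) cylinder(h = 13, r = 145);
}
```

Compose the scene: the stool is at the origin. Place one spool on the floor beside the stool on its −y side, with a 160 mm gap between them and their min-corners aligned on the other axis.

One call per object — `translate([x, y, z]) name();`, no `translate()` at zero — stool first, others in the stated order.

stool();
translate([0, -450, 0]) spool();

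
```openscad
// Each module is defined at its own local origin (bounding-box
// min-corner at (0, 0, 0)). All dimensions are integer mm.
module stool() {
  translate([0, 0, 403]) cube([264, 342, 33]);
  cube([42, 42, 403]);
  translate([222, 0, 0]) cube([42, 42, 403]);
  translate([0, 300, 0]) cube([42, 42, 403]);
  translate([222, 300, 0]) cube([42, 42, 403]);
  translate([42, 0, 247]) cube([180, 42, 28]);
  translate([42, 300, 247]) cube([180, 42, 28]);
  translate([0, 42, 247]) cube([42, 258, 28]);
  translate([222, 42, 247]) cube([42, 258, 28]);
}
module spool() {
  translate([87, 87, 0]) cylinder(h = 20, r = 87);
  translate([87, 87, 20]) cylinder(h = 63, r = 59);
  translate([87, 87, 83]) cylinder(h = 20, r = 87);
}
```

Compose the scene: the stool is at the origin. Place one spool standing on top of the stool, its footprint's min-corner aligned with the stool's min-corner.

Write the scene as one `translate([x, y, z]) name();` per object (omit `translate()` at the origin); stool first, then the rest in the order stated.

stool();
translate([0, 0, 436]) spool();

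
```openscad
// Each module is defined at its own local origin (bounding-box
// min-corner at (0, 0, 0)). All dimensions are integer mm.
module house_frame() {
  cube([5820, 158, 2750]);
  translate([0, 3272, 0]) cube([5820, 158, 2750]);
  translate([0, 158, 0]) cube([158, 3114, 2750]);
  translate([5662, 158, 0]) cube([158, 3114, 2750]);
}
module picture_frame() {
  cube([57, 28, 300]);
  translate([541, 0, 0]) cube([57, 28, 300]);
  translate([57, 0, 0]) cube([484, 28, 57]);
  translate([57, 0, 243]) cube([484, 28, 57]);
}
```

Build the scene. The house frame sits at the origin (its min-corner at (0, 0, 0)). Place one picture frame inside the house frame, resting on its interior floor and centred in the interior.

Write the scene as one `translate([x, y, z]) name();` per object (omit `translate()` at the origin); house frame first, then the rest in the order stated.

house_frame();
translate([2611, 1701, 0]) picture_frame();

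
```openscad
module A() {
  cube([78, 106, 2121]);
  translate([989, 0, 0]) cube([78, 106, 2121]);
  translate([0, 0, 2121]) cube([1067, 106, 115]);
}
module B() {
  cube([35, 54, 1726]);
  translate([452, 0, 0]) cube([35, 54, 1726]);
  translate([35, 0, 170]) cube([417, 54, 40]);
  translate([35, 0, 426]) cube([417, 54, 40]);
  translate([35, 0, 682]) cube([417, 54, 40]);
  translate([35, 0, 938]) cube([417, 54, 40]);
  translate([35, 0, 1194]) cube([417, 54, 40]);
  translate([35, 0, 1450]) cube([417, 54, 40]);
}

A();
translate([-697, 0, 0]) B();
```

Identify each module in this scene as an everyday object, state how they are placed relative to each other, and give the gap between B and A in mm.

The ladder's nearest face is 210 mm from the door frame's −x face.

A is a door frame. B is a ladder. The ladder is on the floor beside the door frame on its −x side. The gap between the ladder and the door frame is 210 mm.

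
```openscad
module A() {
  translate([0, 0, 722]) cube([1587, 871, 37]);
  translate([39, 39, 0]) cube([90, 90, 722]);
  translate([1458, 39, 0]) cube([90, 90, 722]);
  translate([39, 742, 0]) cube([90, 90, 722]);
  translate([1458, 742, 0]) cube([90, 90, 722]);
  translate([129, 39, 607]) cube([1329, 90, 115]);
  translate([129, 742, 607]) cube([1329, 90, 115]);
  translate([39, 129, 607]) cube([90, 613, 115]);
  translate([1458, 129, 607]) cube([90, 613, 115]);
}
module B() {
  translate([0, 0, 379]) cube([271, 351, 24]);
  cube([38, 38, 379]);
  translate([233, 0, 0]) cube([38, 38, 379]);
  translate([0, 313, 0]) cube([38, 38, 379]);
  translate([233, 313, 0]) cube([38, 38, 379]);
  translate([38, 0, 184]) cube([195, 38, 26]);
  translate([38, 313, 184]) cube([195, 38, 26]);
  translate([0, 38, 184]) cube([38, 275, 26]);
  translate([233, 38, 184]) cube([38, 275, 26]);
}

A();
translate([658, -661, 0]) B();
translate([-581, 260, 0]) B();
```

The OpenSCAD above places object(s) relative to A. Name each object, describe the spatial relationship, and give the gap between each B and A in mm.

A is a table. B is a stool. Two stools sit around the table at the −y, −x sides. The gap between each stool and the table is 310 mm.

Each stool's nearest face is 310 mm from the table's bounding box.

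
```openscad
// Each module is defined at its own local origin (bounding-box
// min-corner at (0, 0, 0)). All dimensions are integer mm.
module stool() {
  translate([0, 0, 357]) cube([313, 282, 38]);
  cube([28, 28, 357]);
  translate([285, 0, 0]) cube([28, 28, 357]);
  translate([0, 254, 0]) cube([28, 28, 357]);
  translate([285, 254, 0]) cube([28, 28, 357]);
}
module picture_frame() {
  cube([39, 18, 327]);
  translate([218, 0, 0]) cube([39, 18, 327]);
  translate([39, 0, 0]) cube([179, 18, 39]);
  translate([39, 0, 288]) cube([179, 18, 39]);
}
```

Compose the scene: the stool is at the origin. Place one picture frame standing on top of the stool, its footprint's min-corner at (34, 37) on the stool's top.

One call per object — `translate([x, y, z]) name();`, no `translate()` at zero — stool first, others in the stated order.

stool();
translate([34, 37, 395]) picture_frame();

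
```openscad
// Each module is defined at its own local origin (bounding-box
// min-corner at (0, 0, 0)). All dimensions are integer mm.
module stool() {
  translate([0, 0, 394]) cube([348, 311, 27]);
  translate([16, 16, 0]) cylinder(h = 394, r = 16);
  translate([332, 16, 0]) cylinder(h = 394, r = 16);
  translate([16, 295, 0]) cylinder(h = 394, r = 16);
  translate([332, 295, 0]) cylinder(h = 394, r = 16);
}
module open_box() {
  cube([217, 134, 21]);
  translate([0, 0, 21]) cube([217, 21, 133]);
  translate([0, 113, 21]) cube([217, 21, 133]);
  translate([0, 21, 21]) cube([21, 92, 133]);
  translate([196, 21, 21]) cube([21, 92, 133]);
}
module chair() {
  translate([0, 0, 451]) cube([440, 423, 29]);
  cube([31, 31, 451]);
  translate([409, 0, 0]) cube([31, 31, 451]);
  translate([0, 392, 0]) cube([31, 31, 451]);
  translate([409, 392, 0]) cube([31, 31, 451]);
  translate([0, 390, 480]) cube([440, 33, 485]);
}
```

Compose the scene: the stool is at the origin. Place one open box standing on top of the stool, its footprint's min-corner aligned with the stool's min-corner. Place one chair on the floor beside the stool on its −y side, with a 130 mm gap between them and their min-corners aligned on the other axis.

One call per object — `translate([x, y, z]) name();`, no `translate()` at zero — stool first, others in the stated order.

stool();
translate([0, 0, 421]) open_box();
translate([0, -553, 0]) chair();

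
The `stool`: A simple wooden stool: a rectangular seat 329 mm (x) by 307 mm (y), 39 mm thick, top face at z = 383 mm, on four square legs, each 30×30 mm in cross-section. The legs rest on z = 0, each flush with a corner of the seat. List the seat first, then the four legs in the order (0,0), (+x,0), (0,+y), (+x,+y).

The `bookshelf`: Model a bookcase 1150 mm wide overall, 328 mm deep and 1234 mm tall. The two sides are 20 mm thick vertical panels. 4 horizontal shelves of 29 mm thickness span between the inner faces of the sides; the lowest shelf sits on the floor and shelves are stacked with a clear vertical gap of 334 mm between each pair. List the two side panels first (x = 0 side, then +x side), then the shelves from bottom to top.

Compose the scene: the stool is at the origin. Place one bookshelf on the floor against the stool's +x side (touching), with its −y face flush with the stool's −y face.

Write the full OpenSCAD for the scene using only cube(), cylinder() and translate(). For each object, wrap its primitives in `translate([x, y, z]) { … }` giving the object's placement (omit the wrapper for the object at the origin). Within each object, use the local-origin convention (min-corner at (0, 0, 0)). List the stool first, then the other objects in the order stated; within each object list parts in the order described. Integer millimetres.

translate([0, 0, 344]) cube([329, 307, 39]);
cube([30, 30, 344]);
translate([299, 0, 0]) cube([30, 30, 344]);
translate([0, 277, 0]) cube([30, 30, 344]);
translate([299, 277, 0]) cube([30, 30, 344]);
translate([329, 0, 0]) {
  cube([20, 328, 1234]);
  translate([1130, 0, 0]) cube([20, 328, 1234]);
  translate([20, 0, 0]) cube([1110, 328, 29]);
  translate([20, 0, 363]) cube([1110, 328, 29]);
  translate([20, 0, 726]) cube([1110, 328, 29]);
  translate([20, 0, 1089]) cube([1110, 328, 29]);
}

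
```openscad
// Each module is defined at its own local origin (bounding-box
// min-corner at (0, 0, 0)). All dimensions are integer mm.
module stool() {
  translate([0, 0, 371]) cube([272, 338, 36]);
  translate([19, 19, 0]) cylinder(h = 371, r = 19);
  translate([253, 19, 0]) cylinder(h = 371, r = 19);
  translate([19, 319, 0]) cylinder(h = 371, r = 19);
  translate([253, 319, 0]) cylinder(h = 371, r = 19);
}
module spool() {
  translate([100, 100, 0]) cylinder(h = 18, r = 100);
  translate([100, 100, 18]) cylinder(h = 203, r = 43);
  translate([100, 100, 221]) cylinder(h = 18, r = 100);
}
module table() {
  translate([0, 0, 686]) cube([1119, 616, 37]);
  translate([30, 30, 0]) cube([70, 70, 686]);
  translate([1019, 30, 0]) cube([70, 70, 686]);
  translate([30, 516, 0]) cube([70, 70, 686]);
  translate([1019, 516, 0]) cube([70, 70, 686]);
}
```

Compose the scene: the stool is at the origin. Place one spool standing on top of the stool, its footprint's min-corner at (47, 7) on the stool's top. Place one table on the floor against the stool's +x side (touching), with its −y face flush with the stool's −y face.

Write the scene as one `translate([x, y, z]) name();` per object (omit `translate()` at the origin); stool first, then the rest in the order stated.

stool();
translate([47, 7, 407]) spool();
translate([272, 0, 0]) table();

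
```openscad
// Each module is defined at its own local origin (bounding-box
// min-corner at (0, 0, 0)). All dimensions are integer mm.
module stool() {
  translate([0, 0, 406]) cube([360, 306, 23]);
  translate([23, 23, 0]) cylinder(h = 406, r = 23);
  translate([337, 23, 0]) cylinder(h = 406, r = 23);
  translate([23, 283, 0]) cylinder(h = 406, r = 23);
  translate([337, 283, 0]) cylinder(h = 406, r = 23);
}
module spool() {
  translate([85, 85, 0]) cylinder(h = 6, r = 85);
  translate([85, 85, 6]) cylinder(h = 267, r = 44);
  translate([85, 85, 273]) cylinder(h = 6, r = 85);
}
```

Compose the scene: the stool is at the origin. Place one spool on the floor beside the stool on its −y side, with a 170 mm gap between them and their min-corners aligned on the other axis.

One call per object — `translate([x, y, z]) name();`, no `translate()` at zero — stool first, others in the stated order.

stool();
translate([0, -340, 0]) spool();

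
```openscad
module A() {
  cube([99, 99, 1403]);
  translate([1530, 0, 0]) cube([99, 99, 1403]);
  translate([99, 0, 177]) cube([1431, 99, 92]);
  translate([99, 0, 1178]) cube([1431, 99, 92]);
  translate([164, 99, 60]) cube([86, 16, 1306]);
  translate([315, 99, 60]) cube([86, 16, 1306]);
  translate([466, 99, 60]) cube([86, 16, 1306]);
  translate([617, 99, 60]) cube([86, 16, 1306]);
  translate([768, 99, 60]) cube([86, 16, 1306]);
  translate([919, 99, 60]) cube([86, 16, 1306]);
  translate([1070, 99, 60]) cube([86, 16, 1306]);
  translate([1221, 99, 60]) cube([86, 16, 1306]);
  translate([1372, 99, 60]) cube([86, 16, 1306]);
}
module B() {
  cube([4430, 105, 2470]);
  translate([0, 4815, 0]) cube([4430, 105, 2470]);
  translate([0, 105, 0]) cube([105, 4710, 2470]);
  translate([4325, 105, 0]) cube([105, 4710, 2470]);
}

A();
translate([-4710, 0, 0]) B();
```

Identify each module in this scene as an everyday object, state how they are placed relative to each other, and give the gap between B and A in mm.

A is a fence section. B is a house frame. The house frame is on the floor beside the fence section on its −x side. The gap between the house frame and the fence section is 280 mm.

The house frame's nearest face is 280 mm from the fence section's −x face.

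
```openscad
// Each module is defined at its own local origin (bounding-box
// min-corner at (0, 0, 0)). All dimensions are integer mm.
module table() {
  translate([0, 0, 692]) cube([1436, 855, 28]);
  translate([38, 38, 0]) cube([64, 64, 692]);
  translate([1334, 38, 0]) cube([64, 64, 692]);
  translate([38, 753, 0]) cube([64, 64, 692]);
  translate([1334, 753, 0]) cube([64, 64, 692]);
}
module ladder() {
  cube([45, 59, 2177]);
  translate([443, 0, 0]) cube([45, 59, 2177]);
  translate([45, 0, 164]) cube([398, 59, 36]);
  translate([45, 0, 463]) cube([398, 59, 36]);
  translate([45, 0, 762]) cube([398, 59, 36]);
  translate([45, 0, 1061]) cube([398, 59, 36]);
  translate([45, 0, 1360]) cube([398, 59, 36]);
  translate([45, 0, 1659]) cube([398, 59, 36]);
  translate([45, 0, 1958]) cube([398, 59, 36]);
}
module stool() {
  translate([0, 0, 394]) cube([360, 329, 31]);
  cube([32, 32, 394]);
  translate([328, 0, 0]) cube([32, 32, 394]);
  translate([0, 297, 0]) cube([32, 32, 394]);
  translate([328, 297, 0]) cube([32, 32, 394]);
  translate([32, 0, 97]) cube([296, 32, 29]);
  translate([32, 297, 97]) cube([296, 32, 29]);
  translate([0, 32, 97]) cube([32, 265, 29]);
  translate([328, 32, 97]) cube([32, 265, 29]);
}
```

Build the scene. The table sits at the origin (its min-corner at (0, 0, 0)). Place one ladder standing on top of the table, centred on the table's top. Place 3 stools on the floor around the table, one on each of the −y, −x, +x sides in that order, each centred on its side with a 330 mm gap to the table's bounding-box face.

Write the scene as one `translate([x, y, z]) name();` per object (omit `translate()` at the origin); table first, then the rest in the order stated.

table();
translate([474, 398, 720]) ladder();
translate([538, -659, 0]) stool();
translate([-690, 263, 0]) stool();
translate([1766, 263, 0]) stool();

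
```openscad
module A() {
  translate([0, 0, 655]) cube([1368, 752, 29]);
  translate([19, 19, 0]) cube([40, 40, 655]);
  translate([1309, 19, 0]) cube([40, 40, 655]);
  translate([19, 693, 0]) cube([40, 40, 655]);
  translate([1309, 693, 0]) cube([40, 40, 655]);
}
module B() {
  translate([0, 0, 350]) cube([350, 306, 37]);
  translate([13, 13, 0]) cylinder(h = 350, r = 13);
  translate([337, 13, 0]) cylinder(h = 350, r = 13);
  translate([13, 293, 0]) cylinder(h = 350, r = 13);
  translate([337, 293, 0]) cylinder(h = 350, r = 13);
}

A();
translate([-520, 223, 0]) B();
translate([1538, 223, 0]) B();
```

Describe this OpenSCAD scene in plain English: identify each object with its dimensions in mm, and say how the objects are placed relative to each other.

A is a table: top 1368 mm (x) × 752 mm (y), 29 mm thick, upper face at z = 684 mm, on four 40×40 mm square legs, each inset 19 mm from the nearest pair of top edges, running from z = 0 to the bottom of the top.

B is a four-legged stool. The seat is a 350×306×37 mm slab whose top surface is at z = 387 mm; four round legs, each 26 mm in diameter, run from the floor (z = 0) to the underside of the seat, each leg's axis is inset half a diameter from the nearest pair of seat edges (so the leg's bounding box is flush with the corner).

Two stools sit around the table at the −x, +x sides.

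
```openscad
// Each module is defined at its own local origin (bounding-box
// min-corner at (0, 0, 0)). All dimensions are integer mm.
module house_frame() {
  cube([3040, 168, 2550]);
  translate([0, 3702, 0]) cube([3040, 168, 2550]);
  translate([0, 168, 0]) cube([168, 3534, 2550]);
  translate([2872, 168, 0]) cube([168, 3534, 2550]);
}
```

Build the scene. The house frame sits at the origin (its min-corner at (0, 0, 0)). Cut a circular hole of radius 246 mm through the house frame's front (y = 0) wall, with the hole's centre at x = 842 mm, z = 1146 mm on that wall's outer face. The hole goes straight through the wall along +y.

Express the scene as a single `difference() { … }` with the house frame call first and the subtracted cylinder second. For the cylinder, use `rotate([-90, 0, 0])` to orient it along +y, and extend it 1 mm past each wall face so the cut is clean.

difference() {
  house_frame();
  translate([842, -1, 1146]) rotate([-90, 0, 0]) cylinder(h = 170, r = 246);
}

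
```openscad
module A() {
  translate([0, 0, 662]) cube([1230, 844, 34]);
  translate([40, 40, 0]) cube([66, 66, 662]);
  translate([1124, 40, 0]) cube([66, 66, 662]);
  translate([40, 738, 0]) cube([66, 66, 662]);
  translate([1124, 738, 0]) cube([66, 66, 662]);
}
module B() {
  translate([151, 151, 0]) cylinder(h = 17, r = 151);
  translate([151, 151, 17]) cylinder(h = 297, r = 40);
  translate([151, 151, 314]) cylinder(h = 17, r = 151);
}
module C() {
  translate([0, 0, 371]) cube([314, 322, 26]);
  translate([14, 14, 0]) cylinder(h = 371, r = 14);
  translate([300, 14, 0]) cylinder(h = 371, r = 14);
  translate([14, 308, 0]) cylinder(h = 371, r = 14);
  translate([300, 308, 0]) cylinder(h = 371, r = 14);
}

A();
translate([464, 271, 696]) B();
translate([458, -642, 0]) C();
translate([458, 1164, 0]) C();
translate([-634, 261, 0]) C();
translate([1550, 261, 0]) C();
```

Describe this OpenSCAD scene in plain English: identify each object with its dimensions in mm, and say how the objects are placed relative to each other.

A is a rectangular dining table. The top is 1230×844×34 mm with its upper surface at z = 696 mm. It stands on four 66×66 mm square legs, each inset 40 mm from the nearest pair of top edges, running from the floor to the underside of the top.

B is a spool: two coaxial disc flanges of radius 151 mm and thickness 17 mm, joined by a core cylinder of radius 40 mm and height 297 mm. The lower flange rests on z = 0 and the three cylinders share a vertical axis.

C is a simple wooden stool: a rectangular seat 314 mm (x) by 322 mm (y), 26 mm thick, top face at z = 397 mm, on four round legs, each 28 mm in diameter. The legs rest on z = 0, each leg's axis is inset half a diameter from the nearest pair of seat edges (so the leg's bounding box is flush with the corner).

The spool is on top of the table, centred. Four stools sit around the table at the −y, +y, −x, +x sides.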